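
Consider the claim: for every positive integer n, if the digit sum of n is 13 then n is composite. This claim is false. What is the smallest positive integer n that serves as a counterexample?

n = 67

A counterexample is any positive integer n such that the digit sum of n is 13 but n is prime; we check each in order.
For n = 49, 58 the conclusion holds.
n = 67: digit sum 13; 67 is prime, not composite.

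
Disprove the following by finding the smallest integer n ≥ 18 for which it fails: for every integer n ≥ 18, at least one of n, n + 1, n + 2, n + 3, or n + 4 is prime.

A counterexample is any integer n ≥ 18 such that n, n + 1, n + 2, n + 3, n + 4 are all composite; we check each in order.
n = 18: 19 is prime.
n = 19: 19 is prime.
n = 20: 23 is prime.
n = 21: 23 is prime.
n = 22: 23 is prime.
n = 23: 23 is prime.
n = 24: 24 = 2 × 12; 25 = 5 × 5; 26 = 2 × 13; 27 = 3 × 9; 28 = 2 × 14 — all composite.

n = 24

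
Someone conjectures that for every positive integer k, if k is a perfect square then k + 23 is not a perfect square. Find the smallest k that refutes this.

k = 121

We need the least positive integer k for which k is a perfect square but k + 23 is a perfect square.
For k = 1, 4, 9, 16, 25, 36, 49, 64, 81, 100 the conclusion holds.
k = 121: 121 = 11² and 121 + 23 = 144 = 12².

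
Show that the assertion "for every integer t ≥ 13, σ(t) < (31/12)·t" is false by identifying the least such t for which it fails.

We need the least integer t ≥ 13 for which the claim fails.
The first 35 eligible values, up to t = 47, all satisfy the conclusion.
t = 48: σ(48) = 124; 124 ≥ 124.
Hence t = 48 is a counterexample.

t = 48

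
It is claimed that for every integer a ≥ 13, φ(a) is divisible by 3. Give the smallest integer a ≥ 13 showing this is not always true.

a = 15

We need the least integer a ≥ 13 for which φ(a) is not divisible by 3.
For a = 13, 14 the conclusion holds.
a = 15: φ(15) = 8; 8 mod 3 = 2.
Thus a = 15 disproves the claim, and no smaller a works.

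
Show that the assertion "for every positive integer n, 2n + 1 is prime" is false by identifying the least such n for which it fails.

A counterexample is any positive integer n such that 2n + 1 is not prime; we check each in order.
n = 1: 2n + 1 = 3, prime.
n = 2: 2n + 1 = 5, prime.
n = 3: 2n + 1 = 7, prime.
n = 4: 2n + 1 = 9 = 3 × 3, composite.

n = 4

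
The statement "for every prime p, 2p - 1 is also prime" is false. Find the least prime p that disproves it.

For p = 2, 3 the conclusion holds.
p = 5: 2p - 1 = 9 = 3 × 3, not prime.
So p = 5 is the smallest counterexample.

p = 5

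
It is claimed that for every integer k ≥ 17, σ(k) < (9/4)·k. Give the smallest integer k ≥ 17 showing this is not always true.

The first 7 eligible values, up to k = 23, all satisfy the conclusion.
k = 24: σ(24) = 60; 60 ≥ 54.
So k = 24 is the smallest counterexample.

k = 24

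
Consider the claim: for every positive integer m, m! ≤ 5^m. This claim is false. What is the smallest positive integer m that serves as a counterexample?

m = 12

We need the least positive integer m for which m! > 5^m.
The first 11 eligible values, up to m = 11, all satisfy the conclusion.
m = 12: m! = 479001600 and 5^m = 244140625, so 479001600 > 244140625.
Hence m = 12 is a counterexample.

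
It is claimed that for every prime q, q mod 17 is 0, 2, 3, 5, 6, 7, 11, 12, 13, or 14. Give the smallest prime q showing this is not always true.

q = 43

Check each prime q in order until the claim fails.
For q = 2, 3, 5, 7, …, 31, 37, 41 the conclusion holds.
q = 43: 43 mod 17 = 9 — not in {0, 2, 3, 5, 6, 7, 11, 12, 13, 14}.
So q = 43 is the smallest counterexample.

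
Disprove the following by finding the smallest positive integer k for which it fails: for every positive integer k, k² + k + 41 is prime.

k = 40

For k = 1, 2, 3, 4, …, 37, 38, 39 the conclusion holds.
k = 40: k² + k + 41 = 1681 = 41 × 41, composite.
Thus k = 40 disproves the claim, and no smaller k works.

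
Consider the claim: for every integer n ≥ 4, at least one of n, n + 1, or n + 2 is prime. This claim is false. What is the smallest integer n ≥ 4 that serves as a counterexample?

n = 8

For n = 4, 5, 6, 7 the conclusion holds.
n = 8: 8 = 2 × 4; 9 = 3 × 3; 10 = 2 × 5 — all composite.
So n = 8 is the smallest counterexample.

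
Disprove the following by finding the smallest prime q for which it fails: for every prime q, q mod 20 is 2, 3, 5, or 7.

q = 11

We need the least prime q for which the claim fails.
The first 4 eligible values, up to q = 7, all satisfy the conclusion.
q = 11: 11 mod 20 = 11 — not in {2, 3, 5, 7}.
Hence q = 11 is a counterexample.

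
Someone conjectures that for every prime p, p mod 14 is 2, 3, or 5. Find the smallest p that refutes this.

A counterexample is any prime p such that the claim fails; we check each in order.
For p = 2, 3, 5 the conclusion holds.
p = 7: 7 mod 14 = 7 — not in {2, 3, 5}.

p = 7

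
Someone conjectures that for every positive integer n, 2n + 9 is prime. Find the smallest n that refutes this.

n = 3

Check each positive integer n in order until 2n + 9 is not prime.
n = 1: 2n + 9 = 11, prime.
n = 2: 2n + 9 = 13, prime.
n = 3: 2n + 9 = 15 = 3 × 5, composite.
Thus n = 3 disproves the claim, and no smaller n works.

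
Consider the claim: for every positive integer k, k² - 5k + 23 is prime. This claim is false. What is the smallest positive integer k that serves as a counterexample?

k = 19

The first 18 eligible values, up to k = 18, all satisfy the conclusion.
k = 19: k² - 5k + 23 = 289 = 17 × 17, composite.
So k = 19 is the smallest counterexample.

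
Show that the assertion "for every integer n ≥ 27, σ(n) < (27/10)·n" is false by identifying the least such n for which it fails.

Check each integer n ≥ 27 in order until the claim fails.
For n = 27, 28, 29, 30, …, 57, 58, 59 the conclusion holds.
n = 60: σ(60) = 168; 168 ≥ 162.
So n = 60 is the smallest counterexample.

n = 60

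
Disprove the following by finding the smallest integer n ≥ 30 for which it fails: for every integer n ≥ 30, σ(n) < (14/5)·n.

n = 60

We need the least integer n ≥ 30 for which the claim fails.
For n = 30, 31, 32, 33, …, 57, 58, 59 the conclusion holds.
n = 60: σ(60) = 168; 168 ≥ 168.
Hence n = 60 is a counterexample.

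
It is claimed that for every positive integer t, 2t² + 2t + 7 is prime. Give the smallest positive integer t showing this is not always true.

A counterexample is any positive integer t such that 2t² + 2t + 7 is not prime; we check each in order.
t = 1: 2t² + 2t + 7 = 11, prime.
t = 2: 2t² + 2t + 7 = 19, prime.
t = 3: 2t² + 2t + 7 = 31, prime.
t = 4: 2t² + 2t + 7 = 47, prime.
t = 5: 2t² + 2t + 7 = 67, prime.
t = 6: 2t² + 2t + 7 = 91 = 7 × 13, composite.
Thus t = 6 disproves the claim, and no smaller t works.

t = 6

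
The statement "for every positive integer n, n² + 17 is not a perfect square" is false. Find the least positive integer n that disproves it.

n = 8

For n = 1, 2, 3, 4, 5, 6, 7 the conclusion holds.
n = 8: 8² + 17 = 81 = 9², a perfect square.
Hence n = 8 is a counterexample.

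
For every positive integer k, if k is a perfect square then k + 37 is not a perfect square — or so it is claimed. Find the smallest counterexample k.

k = 324

A counterexample is any positive integer k such that k is a perfect square but k + 37 is a perfect square; we check each in order.
The first 17 eligible values, up to k = 289, all satisfy the conclusion.
k = 324: 324 = 18² and 324 + 37 = 361 = 19².
Hence k = 324 is a counterexample.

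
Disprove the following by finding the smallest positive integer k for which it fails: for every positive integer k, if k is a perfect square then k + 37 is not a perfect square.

k = 324

We need the least positive integer k for which k is a perfect square but k + 37 is a perfect square.
For k = 1, 4, 9, 16, …, 225, 256, 289 the conclusion holds.
k = 324: 324 = 18² and 324 + 37 = 361 = 19².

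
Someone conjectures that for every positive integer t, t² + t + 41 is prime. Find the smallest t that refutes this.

t = 40

Check each positive integer t in order until t² + t + 41 is not prime.
For t = 1, 2, 3, 4, …, 37, 38, 39 the conclusion holds.
t = 40: t² + t + 41 = 1681 = 41 × 41, composite.
Thus t = 40 disproves the claim, and no smaller t works.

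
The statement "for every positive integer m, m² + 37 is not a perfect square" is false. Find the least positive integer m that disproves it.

m = 18

The first 17 eligible values, up to m = 17, all satisfy the conclusion.
m = 18: 18² + 37 = 361 = 19², a perfect square.
Thus m = 18 disproves the claim, and no smaller m works.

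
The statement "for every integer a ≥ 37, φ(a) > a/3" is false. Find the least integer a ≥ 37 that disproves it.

We need the least integer a ≥ 37 for which the claim fails.
The first 5 eligible values, up to a = 41, all satisfy the conclusion.
a = 42: φ(42) = 12 and 42/3 = 14, so φ(42) ≤ 42/3.

a = 42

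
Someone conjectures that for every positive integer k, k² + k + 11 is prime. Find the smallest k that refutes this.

k = 10

Check each positive integer k in order until k² + k + 11 is not prime.
The first 9 eligible values, up to k = 9, all satisfy the conclusion.
k = 10: k² + k + 11 = 121 = 11 × 11, composite.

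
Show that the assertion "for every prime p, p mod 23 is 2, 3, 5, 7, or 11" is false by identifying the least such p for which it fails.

p = 13

Check each prime p in order until the claim fails.
p = 2: 2 mod 23 = 2.
p = 3: 3 mod 23 = 3.
p = 5: 5 mod 23 = 5.
p = 7: 7 mod 23 = 7.
p = 11: 11 mod 23 = 11.
p = 13: 13 mod 23 = 13 — not in {2, 3, 5, 7, 11}.
So p = 13 is the smallest counterexample.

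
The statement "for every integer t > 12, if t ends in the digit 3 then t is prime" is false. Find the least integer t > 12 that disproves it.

t = 33

t = 13: 13 ends in 3 and is prime.
t = 23: 23 ends in 3 and is prime.
t = 33: 33 ends in 3; 33 = 3 × 11, composite.
Hence t = 33 is a counterexample.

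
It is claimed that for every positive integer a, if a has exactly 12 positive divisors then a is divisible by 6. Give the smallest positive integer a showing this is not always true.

a = 140

Check each positive integer a in order until a has exactly 12 positive divisors but a is not divisible by 6.
For a = 60, 72, 84, 90, 96, 108, 126, 132 the conclusion holds.
a = 140: τ(140) = 12; 140 mod 6 = 2.
Thus a = 140 disproves the claim, and no smaller a works.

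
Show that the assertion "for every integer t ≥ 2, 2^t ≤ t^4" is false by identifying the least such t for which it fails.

We need the least integer t ≥ 2 for which 2^t > t^4.
For t = 2, 3, 4, 5, …, 14, 15, 16 the conclusion holds.
t = 17: 2^t = 131072 and t^4 = 83521, so 131072 > 83521.

t = 17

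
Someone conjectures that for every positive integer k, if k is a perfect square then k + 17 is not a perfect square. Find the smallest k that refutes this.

The first 7 eligible values, up to k = 49, all satisfy the conclusion.
k = 64: 64 = 8² and 64 + 17 = 81 = 9².

k = 64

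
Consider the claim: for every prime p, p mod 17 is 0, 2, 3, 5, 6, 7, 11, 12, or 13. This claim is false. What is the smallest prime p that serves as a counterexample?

A counterexample is any prime p such that the claim fails; we check each in order.
For p = 2, 3, 5, 7, 11, 13, 17, 19, 23, 29 the conclusion holds.
p = 31: 31 mod 17 = 14 — not in {0, 2, 3, 5, 6, 7, 11, 12, 13}.

p = 31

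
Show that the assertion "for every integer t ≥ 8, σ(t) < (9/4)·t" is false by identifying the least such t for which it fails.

t = 12

We need the least integer t ≥ 8 for which the claim fails.
The first 4 eligible values, up to t = 11, all satisfy the conclusion.
t = 12: σ(12) = 28; 28 ≥ 27.
Hence t = 12 is a counterexample.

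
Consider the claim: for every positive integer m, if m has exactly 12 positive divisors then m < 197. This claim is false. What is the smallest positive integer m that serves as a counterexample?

For m = 60, 72, 84, 90, …, 150, 156, 160 the conclusion holds.
m = 198: τ(198) = 12; 198 ≥ 197.
So m = 198 is the smallest counterexample.

m = 198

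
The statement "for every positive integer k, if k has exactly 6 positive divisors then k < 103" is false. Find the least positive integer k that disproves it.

k = 116

We need the least positive integer k for which k has exactly 6 positive divisors but the claim fails.
For k = 12, 18, 20, 28, …, 92, 98, 99 the conclusion holds.
k = 116: τ(116) = 6; 116 ≥ 103.
So k = 116 is the smallest counterexample.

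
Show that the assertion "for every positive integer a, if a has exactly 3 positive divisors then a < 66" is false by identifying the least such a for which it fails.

We need the least positive integer a for which a has exactly 3 positive divisors but the claim fails.
The first 4 eligible values, up to a = 49, all satisfy the conclusion.
a = 121: τ(121) = 3; 121 ≥ 66.

a = 121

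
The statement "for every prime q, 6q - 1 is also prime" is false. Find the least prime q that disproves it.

q = 11

The first 4 eligible values, up to q = 7, all satisfy the conclusion.
q = 11: 6q - 1 = 65 = 5 × 13, not prime.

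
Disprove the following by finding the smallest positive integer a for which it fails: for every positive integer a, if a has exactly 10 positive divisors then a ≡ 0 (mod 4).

For a = 48, 80, 112 the conclusion holds.
a = 162: τ(162) = 10; 162 ≡ 2 (mod 4).

a = 162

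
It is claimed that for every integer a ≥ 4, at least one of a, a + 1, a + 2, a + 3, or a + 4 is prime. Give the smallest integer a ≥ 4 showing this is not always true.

A counterexample is any integer a ≥ 4 such that a, a + 1, a + 2, a + 3, a + 4 are all composite; we check each in order.
For a = 4, 5, 6, 7, …, 21, 22, 23 the conclusion holds.
a = 24: 24 = 2 × 12; 25 = 5 × 5; 26 = 2 × 13; 27 = 3 × 9; 28 = 2 × 14 — all composite.
So a = 24 is the smallest counterexample.

a = 24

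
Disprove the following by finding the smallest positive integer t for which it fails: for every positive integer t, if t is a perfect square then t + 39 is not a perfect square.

t = 25

A counterexample is any positive integer t such that t is a perfect square but t + 39 is a perfect square; we check each in order.
For t = 1, 4, 9, 16 the conclusion holds.
t = 25: 25 = 5² and 25 + 39 = 64 = 8².
Hence t = 25 is a counterexample.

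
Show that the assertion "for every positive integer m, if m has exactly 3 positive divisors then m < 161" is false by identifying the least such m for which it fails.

The first 5 eligible values, up to m = 121, all satisfy the conclusion.
m = 169: τ(169) = 3; 169 ≥ 161.

m = 169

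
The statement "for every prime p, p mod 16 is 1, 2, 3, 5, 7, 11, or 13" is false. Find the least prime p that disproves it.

Check each prime p in order until the claim fails.
The first 10 eligible values, up to p = 29, all satisfy the conclusion.
p = 31: 31 mod 16 = 15 — not in {1, 2, 3, 5, 7, 11, 13}.
So p = 31 is the smallest counterexample.

p = 31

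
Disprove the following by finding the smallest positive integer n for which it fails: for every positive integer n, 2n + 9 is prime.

Check each positive integer n in order until 2n + 9 is not prime.
n = 1: 2n + 9 = 11, prime.
n = 2: 2n + 9 = 13, prime.
n = 3: 2n + 9 = 15 = 3 × 5, composite.
Hence n = 3 is a counterexample.

n = 3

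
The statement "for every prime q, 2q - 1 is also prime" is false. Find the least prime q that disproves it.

q = 5

A counterexample is any prime q such that 2q - 1 is not prime; we check each in order.
For q = 2, 3 the conclusion holds.
q = 5: 2q - 1 = 9 = 3 × 3, not prime.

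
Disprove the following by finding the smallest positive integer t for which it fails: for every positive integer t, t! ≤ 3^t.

Check each positive integer t in order until t! > 3^t.
The first 6 eligible values, up to t = 6, all satisfy the conclusion.
t = 7: t! = 5040 and 3^t = 2187, so 5040 > 2187.
Thus t = 7 disproves the claim, and no smaller t works.

t = 7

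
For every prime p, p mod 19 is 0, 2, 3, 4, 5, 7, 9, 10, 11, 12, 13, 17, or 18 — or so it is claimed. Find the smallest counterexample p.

Check each prime p in order until the claim fails.
For p = 2, 3, 5, 7, …, 41, 43, 47 the conclusion holds.
p = 53: 53 mod 19 = 15 — not in {0, 2, 3, 4, 5, 7, 9, 10, 11, 12, 13, 17, 18}.
Thus p = 53 disproves the claim, and no smaller p works.

p = 53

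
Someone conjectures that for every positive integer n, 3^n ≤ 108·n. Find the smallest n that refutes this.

n = 1: 3^n = 3 and 108·n = 108, so 3 ≤ 108.
n = 2: 3^n = 9 and 108·n = 216, so 9 ≤ 216.
n = 3: 3^n = 27 and 108·n = 324, so 27 ≤ 324.
n = 4: 3^n = 81 and 108·n = 432, so 81 ≤ 432.
n = 5: 3^n = 243 and 108·n = 540, so 243 ≤ 540.
n = 6: 3^n = 729 and 108·n = 648, so 729 > 648.
Thus n = 6 disproves the claim, and no smaller n works.

n = 6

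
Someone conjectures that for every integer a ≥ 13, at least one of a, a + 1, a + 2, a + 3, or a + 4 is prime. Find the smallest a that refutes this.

We need the least integer a ≥ 13 for which a, a + 1, a + 2, a + 3, a + 4 are all composite.
For a = 13, 14, 15, 16, …, 21, 22, 23 the conclusion holds.
a = 24: 24 = 2 × 12; 25 = 5 × 5; 26 = 2 × 13; 27 = 3 × 9; 28 = 2 × 14 — all composite.

a = 24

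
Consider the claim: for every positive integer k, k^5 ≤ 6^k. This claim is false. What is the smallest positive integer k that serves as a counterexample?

Check each positive integer k in order until k^5 > 6^k.
k = 1: k^5 = 1 and 6^k = 6, so 1 ≤ 6.
k = 2: k^5 = 32 and 6^k = 36, so 32 ≤ 36.
k = 3: k^5 = 243 and 6^k = 216, so 243 > 216.

k = 3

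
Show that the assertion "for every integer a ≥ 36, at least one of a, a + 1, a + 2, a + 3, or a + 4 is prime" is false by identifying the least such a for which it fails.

a = 48

We need the least integer a ≥ 36 for which a, a + 1, a + 2, a + 3, a + 4 are all composite.
The first 12 eligible values, up to a = 47, all satisfy the conclusion.
a = 48: 48 = 2 × 24; 49 = 7 × 7; 50 = 2 × 25; 51 = 3 × 17; 52 = 2 × 26 — all composite.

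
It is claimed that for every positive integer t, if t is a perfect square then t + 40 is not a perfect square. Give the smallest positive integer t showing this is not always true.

Check each positive integer t in order until t is a perfect square but t + 40 is a perfect square.
t = 1: 1 + 40 = 41, not a perfect square.
t = 4: 4 + 40 = 44, not a perfect square.
t = 9: 9 = 3² and 9 + 40 = 49 = 7².

t = 9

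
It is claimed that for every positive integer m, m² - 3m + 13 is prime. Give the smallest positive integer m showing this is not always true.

m = 12

We need the least positive integer m for which m² - 3m + 13 is not prime.
For m = 1, 2, 3, 4, …, 9, 10, 11 the conclusion holds.
m = 12: m² - 3m + 13 = 121 = 11 × 11, composite.
Thus m = 12 disproves the claim, and no smaller m works.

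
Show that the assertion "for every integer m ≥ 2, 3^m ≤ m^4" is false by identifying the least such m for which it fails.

We need the least integer m ≥ 2 for which 3^m > m^4.
For m = 2, 3, 4, 5, 6, 7 the conclusion holds.
m = 8: 3^m = 6561 and m^4 = 4096, so 6561 > 4096.

m = 8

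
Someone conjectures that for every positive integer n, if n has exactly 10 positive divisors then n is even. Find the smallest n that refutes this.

n = 405

We need the least positive integer n for which n has exactly 10 positive divisors but n is odd.
For n = 48, 80, 112, 162, 176, 208, 272, 304, 368 the conclusion holds.
n = 405: divisors of 405: 10 divisors; 405 is odd.
Hence n = 405 is a counterexample.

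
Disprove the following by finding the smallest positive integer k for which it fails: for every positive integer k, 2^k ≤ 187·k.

k = 12

We need the least positive integer k for which 2^k > 187·k.
For k = 1, 2, 3, 4, …, 9, 10, 11 the conclusion holds.
k = 12: 2^k = 4096 and 187·k = 2244, so 4096 > 2244.
So k = 12 is the smallest counterexample.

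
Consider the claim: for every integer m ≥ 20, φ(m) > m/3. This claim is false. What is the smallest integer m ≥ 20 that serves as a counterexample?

m = 24

A counterexample is any integer m ≥ 20 such that the claim fails; we check each in order.
For m = 20, 21, 22, 23 the conclusion holds.
m = 24: φ(24) = 8 and 24/3 = 8, so φ(24) ≤ 24/3.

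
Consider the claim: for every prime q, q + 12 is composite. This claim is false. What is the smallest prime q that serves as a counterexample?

A counterexample is any prime q such that q + 12 is prime; we check each in order.
For q = 2, 3 the conclusion holds.
q = 5: q + 12 = 17, prime — not composite.
Thus q = 5 disproves the claim, and no smaller q works.

q = 5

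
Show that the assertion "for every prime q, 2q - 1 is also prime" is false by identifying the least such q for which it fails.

q = 5

We need the least prime q for which 2q - 1 is not prime.
For q = 2, 3 the conclusion holds.
q = 5: 2q - 1 = 9 = 3 × 3, not prime.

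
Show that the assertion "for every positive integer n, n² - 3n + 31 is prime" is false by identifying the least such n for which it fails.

n = 1: n² - 3n + 31 = 29, prime.
n = 2: n² - 3n + 31 = 29, prime.
n = 3: n² - 3n + 31 = 31, prime.
n = 4: n² - 3n + 31 = 35 = 5 × 7, composite.
So n = 4 is the smallest counterexample.

n = 4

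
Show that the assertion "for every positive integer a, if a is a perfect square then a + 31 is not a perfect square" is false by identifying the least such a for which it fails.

Check each positive integer a in order until a is a perfect square but a + 31 is a perfect square.
The first 14 eligible values, up to a = 196, all satisfy the conclusion.
a = 225: 225 = 15² and 225 + 31 = 256 = 16².
Hence a = 225 is a counterexample.

a = 225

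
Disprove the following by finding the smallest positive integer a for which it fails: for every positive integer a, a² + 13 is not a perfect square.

We need the least positive integer a for which a² + 13 is a perfect square.
a = 1: 1² + 13 = 14, not a perfect square.
a = 2: 2² + 13 = 17, not a perfect square.
a = 3: 3² + 13 = 22, not a perfect square.
a = 4: 4² + 13 = 29, not a perfect square.
a = 5: 5² + 13 = 38, not a perfect square.
a = 6: 6² + 13 = 49 = 7², a perfect square.
Hence a = 6 is a counterexample.

a = 6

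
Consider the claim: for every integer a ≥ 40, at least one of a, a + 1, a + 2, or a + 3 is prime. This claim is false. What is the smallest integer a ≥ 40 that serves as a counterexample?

a = 48

a = 40: 41 is prime.
a = 41: 41 is prime.
a = 42: 43 is prime.
a = 43: 43 is prime.
a = 44: 47 is prime.
a = 45: 47 is prime.
a = 46: 47 is prime.
a = 47: 47 is prime.
a = 48: 48 = 2 × 24; 49 = 7 × 7; 50 = 2 × 25; 51 = 3 × 17 — all composite.
So a = 48 is the smallest counterexample.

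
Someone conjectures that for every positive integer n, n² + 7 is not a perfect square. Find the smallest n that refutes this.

A counterexample is any positive integer n such that n² + 7 is a perfect square; we check each in order.
For n = 1, 2 the conclusion holds.
n = 3: 3² + 7 = 16 = 4², a perfect square.
Thus n = 3 disproves the claim, and no smaller n works.

n = 3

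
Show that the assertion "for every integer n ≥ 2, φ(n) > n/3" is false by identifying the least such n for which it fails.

A counterexample is any integer n ≥ 2 such that the claim fails; we check each in order.
n = 2: φ(2) = 1 and 2/3 = 2/3, so φ(2) > 2/3.
n = 3: φ(3) = 2 and 3/3 = 1, so φ(3) > 3/3.
n = 4: φ(4) = 2 and 4/3 = 4/3, so φ(4) > 4/3.
n = 5: φ(5) = 4 and 5/3 = 5/3, so φ(5) > 5/3.
n = 6: φ(6) = 2 and 6/3 = 2, so φ(6) ≤ 6/3.

n = 6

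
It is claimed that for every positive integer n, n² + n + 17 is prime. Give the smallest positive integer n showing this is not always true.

n = 16

We need the least positive integer n for which n² + n + 17 is not prime.
The first 15 eligible values, up to n = 15, all satisfy the conclusion.
n = 16: n² + n + 17 = 289 = 17 × 17, composite.
Hence n = 16 is a counterexample.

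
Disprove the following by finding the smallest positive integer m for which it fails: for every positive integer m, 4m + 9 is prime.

m = 3

Check each positive integer m in order until 4m + 9 is not prime.
For m = 1, 2 the conclusion holds.
m = 3: 4m + 9 = 21 = 3 × 7, composite.
So m = 3 is the smallest counterexample.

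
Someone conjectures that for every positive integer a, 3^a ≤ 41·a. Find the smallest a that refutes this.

Check each positive integer a in order until 3^a > 41·a.
For a = 1, 2, 3, 4 the conclusion holds.
a = 5: 3^a = 243 and 41·a = 205, so 243 > 205.

a = 5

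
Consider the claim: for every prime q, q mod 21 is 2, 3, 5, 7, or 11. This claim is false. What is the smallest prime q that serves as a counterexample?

q = 13

q = 2: 2 mod 21 = 2.
q = 3: 3 mod 21 = 3.
q = 5: 5 mod 21 = 5.
q = 7: 7 mod 21 = 7.
q = 11: 11 mod 21 = 11.
q = 13: 13 mod 21 = 13 — not in {2, 3, 5, 7, 11}.
Thus q = 13 disproves the claim, and no smaller q works.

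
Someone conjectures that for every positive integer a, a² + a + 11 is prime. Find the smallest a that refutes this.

a = 10

For a = 1, 2, 3, 4, 5, 6, 7, 8, 9 the conclusion holds.
a = 10: a² + a + 11 = 121 = 11 × 11, composite.
So a = 10 is the smallest counterexample.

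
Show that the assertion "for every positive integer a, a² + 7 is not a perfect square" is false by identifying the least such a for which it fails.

Check each positive integer a in order until a² + 7 is a perfect square.
For a = 1, 2 the conclusion holds.
a = 3: 3² + 7 = 16 = 4², a perfect square.
So a = 3 is the smallest counterexample.

a = 3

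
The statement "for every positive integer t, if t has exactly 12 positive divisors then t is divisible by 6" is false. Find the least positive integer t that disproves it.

t = 140

A counterexample is any positive integer t such that t has exactly 12 positive divisors but t is not divisible by 6; we check each in order.
For t = 60, 72, 84, 90, 96, 108, 126, 132 the conclusion holds.
t = 140: τ(140) = 12; 140 mod 6 = 2.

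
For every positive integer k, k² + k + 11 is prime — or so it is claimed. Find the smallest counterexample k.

k = 10

Check each positive integer k in order until k² + k + 11 is not prime.
For k = 1, 2, 3, 4, 5, 6, 7, 8, 9 the conclusion holds.
k = 10: k² + k + 11 = 121 = 11 × 11, composite.
So k = 10 is the smallest counterexample.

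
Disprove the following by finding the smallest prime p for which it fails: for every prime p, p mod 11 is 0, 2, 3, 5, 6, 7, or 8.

p = 23

A counterexample is any prime p such that the claim fails; we check each in order.
For p = 2, 3, 5, 7, 11, 13, 17, 19 the conclusion holds.
p = 23: 23 mod 11 = 1 — not in {0, 2, 3, 5, 6, 7, 8}.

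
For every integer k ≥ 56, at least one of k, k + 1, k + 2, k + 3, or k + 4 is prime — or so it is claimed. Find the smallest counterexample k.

k = 62

A counterexample is any integer k ≥ 56 such that k, k + 1, k + 2, k + 3, k + 4 are all composite; we check each in order.
For k = 56, 57, 58, 59, 60, 61 the conclusion holds.
k = 62: 62 = 2 × 31; 63 = 3 × 21; 64 = 2 × 32; 65 = 5 × 13; 66 = 2 × 33 — all composite.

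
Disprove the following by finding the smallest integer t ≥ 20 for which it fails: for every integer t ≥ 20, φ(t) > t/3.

t = 24

A counterexample is any integer t ≥ 20 such that the claim fails; we check each in order.
The first 4 eligible values, up to t = 23, all satisfy the conclusion.
t = 24: φ(24) = 8 and 24/3 = 8, so φ(24) ≤ 24/3.
Hence t = 24 is a counterexample.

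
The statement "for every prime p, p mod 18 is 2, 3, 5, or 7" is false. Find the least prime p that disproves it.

We need the least prime p for which the claim fails.
The first 4 eligible values, up to p = 7, all satisfy the conclusion.
p = 11: 11 mod 18 = 11 — not in {2, 3, 5, 7}.

p = 11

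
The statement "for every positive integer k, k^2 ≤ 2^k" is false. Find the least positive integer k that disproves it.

For k = 1, 2 the conclusion holds.
k = 3: k^2 = 9 and 2^k = 8, so 9 > 8.
Hence k = 3 is a counterexample.

k = 3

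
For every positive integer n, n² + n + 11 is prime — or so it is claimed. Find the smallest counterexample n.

n = 10

A counterexample is any positive integer n such that n² + n + 11 is not prime; we check each in order.
For n = 1, 2, 3, 4, 5, 6, 7, 8, 9 the conclusion holds.
n = 10: n² + n + 11 = 121 = 11 × 11, composite.
Thus n = 10 disproves the claim, and no smaller n works.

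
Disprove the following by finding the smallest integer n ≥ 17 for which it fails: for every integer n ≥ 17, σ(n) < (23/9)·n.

The first 31 eligible values, up to n = 47, all satisfy the conclusion.
n = 48: σ(48) = 124; 124 ≥ 368/3.
Hence n = 48 is a counterexample.

n = 48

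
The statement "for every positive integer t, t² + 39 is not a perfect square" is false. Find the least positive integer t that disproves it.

t = 5

A counterexample is any positive integer t such that t² + 39 is a perfect square; we check each in order.
t = 1: 1² + 39 = 40, not a perfect square.
t = 2: 2² + 39 = 43, not a perfect square.
t = 3: 3² + 39 = 48, not a perfect square.
t = 4: 4² + 39 = 55, not a perfect square.
t = 5: 5² + 39 = 64 = 8², a perfect square.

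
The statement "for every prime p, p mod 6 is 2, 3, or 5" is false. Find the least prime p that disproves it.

Check each prime p in order until the claim fails.
p = 2: 2 mod 6 = 2.
p = 3: 3 mod 6 = 3.
p = 5: 5 mod 6 = 5.
p = 7: 7 mod 6 = 1 — not in {2, 3, 5}.

p = 7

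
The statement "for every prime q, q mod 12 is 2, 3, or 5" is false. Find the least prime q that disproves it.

q = 7

For q = 2, 3, 5 the conclusion holds.
q = 7: 7 mod 12 = 7 — not in {2, 3, 5}.
So q = 7 is the smallest counterexample.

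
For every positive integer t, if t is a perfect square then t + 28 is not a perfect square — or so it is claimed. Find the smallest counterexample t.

t = 36

t = 1: 1 + 28 = 29, not a perfect square.
t = 4: 4 + 28 = 32, not a perfect square.
t = 9: 9 + 28 = 37, not a perfect square.
t = 16: 16 + 28 = 44, not a perfect square.
t = 25: 25 + 28 = 53, not a perfect square.
t = 36: 36 = 6² and 36 + 28 = 64 = 8².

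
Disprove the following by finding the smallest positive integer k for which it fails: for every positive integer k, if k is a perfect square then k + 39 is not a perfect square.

Check each positive integer k in order until k is a perfect square but k + 39 is a perfect square.
For k = 1, 4, 9, 16 the conclusion holds.
k = 25: 25 = 5² and 25 + 39 = 64 = 8².
Hence k = 25 is a counterexample.

k = 25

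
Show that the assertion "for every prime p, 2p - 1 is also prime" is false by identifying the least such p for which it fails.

We need the least prime p for which 2p - 1 is not prime.
For p = 2, 3 the conclusion holds.
p = 5: 2p - 1 = 9 = 3 × 3, not prime.

p = 5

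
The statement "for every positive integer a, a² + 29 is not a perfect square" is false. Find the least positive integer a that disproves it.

A counterexample is any positive integer a such that a² + 29 is a perfect square; we check each in order.
For a = 1, 2, 3, 4, …, 11, 12, 13 the conclusion holds.
a = 14: 14² + 29 = 225 = 15², a perfect square.
So a = 14 is the smallest counterexample.

a = 14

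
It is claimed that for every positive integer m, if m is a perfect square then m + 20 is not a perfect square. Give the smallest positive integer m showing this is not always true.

We need the least positive integer m for which m is a perfect square but m + 20 is a perfect square.
For m = 1, 4, 9 the conclusion holds.
m = 16: 16 = 4² and 16 + 20 = 36 = 6².
Thus m = 16 disproves the claim, and no smaller m works.

m = 16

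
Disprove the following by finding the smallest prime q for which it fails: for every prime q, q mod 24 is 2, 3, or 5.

q = 7

We need the least prime q for which the claim fails.
q = 2: 2 mod 24 = 2.
q = 3: 3 mod 24 = 3.
q = 5: 5 mod 24 = 5.
q = 7: 7 mod 24 = 7 — not in {2, 3, 5}.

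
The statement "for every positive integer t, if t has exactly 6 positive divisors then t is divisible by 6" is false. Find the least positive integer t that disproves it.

Check each positive integer t in order until t has exactly 6 positive divisors but t is not divisible by 6.
t = 12: τ(12) = 6; 12 mod 6 = 0.
t = 18: τ(18) = 6; 18 mod 6 = 0.
t = 20: τ(20) = 6; 20 mod 6 = 2.
So t = 20 is the smallest counterexample.

t = 20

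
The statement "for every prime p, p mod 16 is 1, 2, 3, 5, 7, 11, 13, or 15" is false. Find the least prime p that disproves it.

We need the least prime p for which the claim fails.
For p = 2, 3, 5, 7, …, 29, 31, 37 the conclusion holds.
p = 41: 41 mod 16 = 9 — not in {1, 2, 3, 5, 7, 11, 13, 15}.
So p = 41 is the smallest counterexample.

p = 41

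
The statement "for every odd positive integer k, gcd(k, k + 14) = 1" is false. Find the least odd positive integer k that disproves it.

k = 7

We need the least odd positive integer k for which gcd(k, k + 14) > 1.
For k = 1, 3, 5 the conclusion holds.
k = 7: gcd(7, 21) = 7.
So k = 7 is the smallest counterexample.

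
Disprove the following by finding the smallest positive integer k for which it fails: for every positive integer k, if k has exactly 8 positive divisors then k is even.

For k = 24, 30, 40, 42, …, 88, 102, 104 the conclusion holds.
k = 105: divisors of 105: 1, 3, 5, 7, 15, 21, 35, 105; 105 is odd.
Hence k = 105 is a counterexample.

k = 105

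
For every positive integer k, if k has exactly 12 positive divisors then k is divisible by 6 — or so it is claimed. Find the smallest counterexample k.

k = 140

Check each positive integer k in order until k has exactly 12 positive divisors but k is not divisible by 6.
k = 60: τ(60) = 12; 60 mod 6 = 0.
k = 72: τ(72) = 12; 72 mod 6 = 0.
k = 84: τ(84) = 12; 84 mod 6 = 0.
k = 90: τ(90) = 12; 90 mod 6 = 0.
k = 96: τ(96) = 12; 96 mod 6 = 0.
k = 108: τ(108) = 12; 108 mod 6 = 0.
k = 126: τ(126) = 12; 126 mod 6 = 0.
k = 132: τ(132) = 12; 132 mod 6 = 0.
k = 140: τ(140) = 12; 140 mod 6 = 2.
Thus k = 140 disproves the claim, and no smaller k works.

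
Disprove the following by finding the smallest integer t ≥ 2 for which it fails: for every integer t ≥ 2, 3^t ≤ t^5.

Check each integer t ≥ 2 in order until 3^t > t^5.
For t = 2, 3, 4, 5, 6, 7, 8, 9, 10 the conclusion holds.
t = 11: 3^t = 177147 and t^5 = 161051, so 177147 > 161051.

t = 11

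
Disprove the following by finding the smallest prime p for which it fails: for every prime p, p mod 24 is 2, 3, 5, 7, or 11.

A counterexample is any prime p such that the claim fails; we check each in order.
p = 2: 2 mod 24 = 2.
p = 3: 3 mod 24 = 3.
p = 5: 5 mod 24 = 5.
p = 7: 7 mod 24 = 7.
p = 11: 11 mod 24 = 11.
p = 13: 13 mod 24 = 13 — not in {2, 3, 5, 7, 11}.
So p = 13 is the smallest counterexample.

p = 13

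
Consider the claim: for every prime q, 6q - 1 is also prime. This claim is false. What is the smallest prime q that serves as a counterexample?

q = 2: 6q - 1 = 11, prime.
q = 3: 6q - 1 = 17, prime.
q = 5: 6q - 1 = 29, prime.
q = 7: 6q - 1 = 41, prime.
q = 11: 6q - 1 = 65 = 5 × 13, not prime.
So q = 11 is the smallest counterexample.

q = 11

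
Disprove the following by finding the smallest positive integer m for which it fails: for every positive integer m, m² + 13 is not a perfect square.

m = 6

m = 1: 1² + 13 = 14, not a perfect square.
m = 2: 2² + 13 = 17, not a perfect square.
m = 3: 3² + 13 = 22, not a perfect square.
m = 4: 4² + 13 = 29, not a perfect square.
m = 5: 5² + 13 = 38, not a perfect square.
m = 6: 6² + 13 = 49 = 7², a perfect square.
Hence m = 6 is a counterexample.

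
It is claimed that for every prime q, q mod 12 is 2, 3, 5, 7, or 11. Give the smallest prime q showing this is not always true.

q = 13

For q = 2, 3, 5, 7, 11 the conclusion holds.
q = 13: 13 mod 12 = 1 — not in {2, 3, 5, 7, 11}.
Hence q = 13 is a counterexample.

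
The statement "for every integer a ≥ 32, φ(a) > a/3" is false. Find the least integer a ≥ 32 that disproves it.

For a = 32, 33, 34, 35 the conclusion holds.
a = 36: φ(36) = 12 and 36/3 = 12, so φ(36) ≤ 36/3.
Hence a = 36 is a counterexample.

a = 36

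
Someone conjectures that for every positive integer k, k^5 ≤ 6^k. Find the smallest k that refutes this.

For k = 1, 2 the conclusion holds.
k = 3: k^5 = 243 and 6^k = 216, so 243 > 216.
So k = 3 is the smallest counterexample.

k = 3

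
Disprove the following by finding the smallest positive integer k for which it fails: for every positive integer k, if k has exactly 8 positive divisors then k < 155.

k = 165

The first 22 eligible values, up to k = 154, all satisfy the conclusion.
k = 165: τ(165) = 8; 165 ≥ 155.
So k = 165 is the smallest counterexample.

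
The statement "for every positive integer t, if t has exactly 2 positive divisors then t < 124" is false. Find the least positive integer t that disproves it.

t = 127

We need the least positive integer t for which t has exactly 2 positive divisors but the claim fails.
For t = 2, 3, 5, 7, …, 107, 109, 113 the conclusion holds.
t = 127: τ(127) = 2; 127 ≥ 124.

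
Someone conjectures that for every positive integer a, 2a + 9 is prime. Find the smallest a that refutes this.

a = 3

Check each positive integer a in order until 2a + 9 is not prime.
For a = 1, 2 the conclusion holds.
a = 3: 2a + 9 = 15 = 3 × 5, composite.
Thus a = 3 disproves the claim, and no smaller a works.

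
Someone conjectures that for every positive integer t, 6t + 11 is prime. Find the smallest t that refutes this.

t = 4

A counterexample is any positive integer t such that 6t + 11 is not prime; we check each in order.
t = 1: 6t + 11 = 17, prime.
t = 2: 6t + 11 = 23, prime.
t = 3: 6t + 11 = 29, prime.
t = 4: 6t + 11 = 35 = 5 × 7, composite.
Thus t = 4 disproves the claim, and no smaller t works.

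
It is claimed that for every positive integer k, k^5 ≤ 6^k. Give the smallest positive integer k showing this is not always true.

k = 3

We need the least positive integer k for which k^5 > 6^k.
k = 1: k^5 = 1 and 6^k = 6, so 1 ≤ 6.
k = 2: k^5 = 32 and 6^k = 36, so 32 ≤ 36.
k = 3: k^5 = 243 and 6^k = 216, so 243 > 216.
So k = 3 is the smallest counterexample.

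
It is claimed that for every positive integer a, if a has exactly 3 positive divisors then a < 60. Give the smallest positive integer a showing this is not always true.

a = 121

Check each positive integer a in order until a has exactly 3 positive divisors but the claim fails.
For a = 4, 9, 25, 49 the conclusion holds.
a = 121: τ(121) = 3; 121 ≥ 60.
Thus a = 121 disproves the claim, and no smaller a works.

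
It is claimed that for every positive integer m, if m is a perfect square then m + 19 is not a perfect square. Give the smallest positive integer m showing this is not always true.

m = 81

We need the least positive integer m for which m is a perfect square but m + 19 is a perfect square.
The first 8 eligible values, up to m = 64, all satisfy the conclusion.
m = 81: 81 = 9² and 81 + 19 = 100 = 10².
So m = 81 is the smallest counterexample.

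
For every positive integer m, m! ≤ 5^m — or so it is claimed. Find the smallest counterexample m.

m = 12

We need the least positive integer m for which m! > 5^m.
For m = 1, 2, 3, 4, …, 9, 10, 11 the conclusion holds.
m = 12: m! = 479001600 and 5^m = 244140625, so 479001600 > 244140625.
Thus m = 12 disproves the claim, and no smaller m works.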